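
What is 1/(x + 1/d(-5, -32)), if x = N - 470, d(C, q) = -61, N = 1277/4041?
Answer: -246501/115781614 ≈ -0.0021290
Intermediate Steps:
N = 1277/4041 (N = 1277*(1/4041) = 1277/4041 ≈ 0.31601)
x = -1897993/4041 (x = 1277/4041 - 470 = -1897993/4041 ≈ -469.68)
1/(x + 1/d(-5, -32)) = 1/(-1897993/4041 + 1/(-61)) = 1/(-1897993/4041 - 1/61) = 1/(-115781614/246501) = -246501/115781614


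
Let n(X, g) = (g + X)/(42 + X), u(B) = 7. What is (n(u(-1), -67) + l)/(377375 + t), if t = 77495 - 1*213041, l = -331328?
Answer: -16235132/11849621 ≈ -1.3701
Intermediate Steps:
t = -135546 (t = 77495 - 213041 = -135546)
n(X, g) = (X + g)/(42 + X)
(n(u(-1), -67) + l)/(377375 + t) = ((7 - 67)/(42 + 7) - 331328)/(377375 - 135546) = (-60/49 - 331328)/241829 = ((1/49)*(-60) - 331328)*(1/241829) = (-60/49 - 331328)*(1/241829) = -16235132/49*1/241829 = -16235132/11849621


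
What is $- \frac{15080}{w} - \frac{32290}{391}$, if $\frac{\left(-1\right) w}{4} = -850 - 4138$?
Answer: $- \frac{2802355}{33626} \approx -83.339$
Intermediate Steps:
$w = 19952$ ($w = - 4 \left(-850 - 4138\right) = \left(-4\right) \left(-4988\right) = 19952$)
$- \frac{15080}{w} - \frac{32290}{391} = - \frac{15080}{19952} - \frac{32290}{391} = \left(-15080\right) \frac{1}{19952} - \frac{32290}{391} = - \frac{65}{86} - \frac{32290}{391} = - \frac{2802355}{33626}$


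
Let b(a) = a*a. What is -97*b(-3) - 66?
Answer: -939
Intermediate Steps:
b(a) = a²
-97*b(-3) - 66 = -97*(-3)² - 66 = -97*9 - 66 = -873 - 66 = -939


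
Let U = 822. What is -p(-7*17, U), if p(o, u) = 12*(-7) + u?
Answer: -738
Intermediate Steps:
p(o, u) = -84 + u
-p(-7*17, U) = -(-84 + 822) = -1*738 = -738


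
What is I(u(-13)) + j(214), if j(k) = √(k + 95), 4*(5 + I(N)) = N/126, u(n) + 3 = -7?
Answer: -1265/252 + √309 ≈ 12.559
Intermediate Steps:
u(n) = -10 (u(n) = -3 - 7 = -10)
I(N) = -5 + N/504 (I(N) = -5 + (N/126)/4 = -5 + N/504)
j(k) = √(95 + k)
I(u(-13)) + j(214) = (-5 + (1/504)*(-10)) + √(95 + 214) = (-5 - 5/252) + √309 = -1265/252 + √309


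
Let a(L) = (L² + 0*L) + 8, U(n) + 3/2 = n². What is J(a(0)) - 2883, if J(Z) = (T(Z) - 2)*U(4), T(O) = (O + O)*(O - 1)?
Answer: -1288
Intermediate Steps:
U(n) = -3/2 + n²
T(O) = 2*O*(-1 + O) (T(O) = (2*O)*(-1 + O) = 2*O*(-1 + O))
a(L) = 8 + L² (a(L) = (L² + 0) + 8 = L² + 8 = 8 + L²)
J(Z) = -29 + 29*Z*(-1 + Z) (J(Z) = (2*Z*(-1 + Z) - 2)*(-3/2 + 4²) = (-2 + 2*Z*(-1 + Z))*(-3/2 + 16) = (-2 + 2*Z*(-1 + Z))*(29/2) = -29 + 29*Z*(-1 + Z))
J(a(0)) - 2883 = (-29 + 29*(8 + 0²)*(-1 + (8 + 0²))) - 2883 = (-29 + 29*(8 + 0)*(-1 + (8 + 0))) - 2883 = (-29 + 29*8*(-1 + 8)) - 2883 = (-29 + 29*8*7) - 2883 = (-29 + 1624) - 2883 = 1595 - 2883 = -1288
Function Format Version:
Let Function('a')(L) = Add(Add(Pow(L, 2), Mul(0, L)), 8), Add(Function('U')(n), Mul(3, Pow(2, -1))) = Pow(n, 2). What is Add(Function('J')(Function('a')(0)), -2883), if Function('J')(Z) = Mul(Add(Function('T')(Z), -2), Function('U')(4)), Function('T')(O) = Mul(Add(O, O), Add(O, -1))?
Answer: -1288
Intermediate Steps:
Function('U')(n) = Add(Rational(-3, 2), Pow(n, 2))
Function('T')(O) = Mul(2, O, Add(-1, O)) (Function('T')(O) = Mul(Mul(2, O), Add(-1, O)) = Mul(2, O, Add(-1, O)))
Function('a')(L) = Add(8, Pow(L, 2)) (Function('a')(L) = Add(Add(Pow(L, 2), 0), 8) = Add(Pow(L, 2), 8) = Add(8, Pow(L, 2)))
Function('J')(Z) = Add(-29, Mul(29, Z, Add(-1, Z))) (Function('J')(Z) = Mul(Add(Mul(2, Z, Add(-1, Z)), -2), Add(Rational(-3, 2), Pow(4, 2))) = Mul(Add(-2, Mul(2, Z, Add(-1, Z))), Add(Rational(-3, 2), 16)) = Mul(Add(-2, Mul(2, Z, Add(-1, Z))), Rational(29, 2)) = Add(-29, Mul(29, Z, Add(-1, Z))))
Add(Function('J')(Function('a')(0)), -2883) = Add(Add(-29, Mul(29, Add(8, Pow(0, 2)), Add(-1, Add(8, Pow(0, 2))))), -2883) = Add(Add(-29, Mul(29, Add(8, 0), Add(-1, Add(8, 0)))), -2883) = Add(Add(-29, Mul(29, 8, Add(-1, 8))), -2883) = Add(Add(-29, Mul(29, 8, 7)), -2883) = Add(Add(-29, 1624), -2883) = Add(1595, -2883) = -1288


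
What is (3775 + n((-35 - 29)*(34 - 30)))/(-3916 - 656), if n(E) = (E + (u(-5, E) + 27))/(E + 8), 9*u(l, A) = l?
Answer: -4213933/5102352 ≈ -0.82588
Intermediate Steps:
u(l, A) = l/9
n(E) = (238/9 + E)/(8 + E) (n(E) = (E + ((⅑)*(-5) + 27))/(E + 8) = (E + (-5/9 + 27))/(8 + E) = (E + 238/9)/(8 + E) = (238/9 + E)/(8 + E))
(3775 + n((-35 - 29)*(34 - 30)))/(-3916 - 656) = (3775 + (238/9 + (-35 - 29)*(34 - 30))/(8 + (-35 - 29)*(34 - 30)))/(-3916 - 656) = (3775 + (238/9 - 64*4)/(8 - 64*4))/(-4572) = (3775 + (238/9 - 256)/(8 - 256))*(-1/4572) = (3775 - 2066/9/(-248))*(-1/4572) = (3775 - 1/248*(-2066/9))*(-1/4572) = (3775 + 1033/1116)*(-1/4572) = (4213933/1116)*(-1/4572) = -4213933/5102352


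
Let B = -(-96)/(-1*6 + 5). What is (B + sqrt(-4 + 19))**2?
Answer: (96 - sqrt(15))**2 ≈ 8487.4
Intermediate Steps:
B = -96 (B = -(-96)/(-6 + 5) = -(-96)/(-1) = -(-96)*(-1) = -8*12 = -96)
(B + sqrt(-4 + 19))**2 = (-96 + sqrt(-4 + 19))**2 = (-96 + sqrt(15))**2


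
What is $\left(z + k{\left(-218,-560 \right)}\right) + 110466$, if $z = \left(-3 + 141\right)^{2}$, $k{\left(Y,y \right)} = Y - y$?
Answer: $129852$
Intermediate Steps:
$z = 19044$ ($z = 138^{2} = 19044$)
$\left(z + k{\left(-218,-560 \right)}\right) + 110466 = \left(19044 - -342\right) + 110466 = \left(19044 + \left(-218 + 560\right)\right) + 110466 = \left(19044 + 342\right) + 110466 = 19386 + 110466 = 129852$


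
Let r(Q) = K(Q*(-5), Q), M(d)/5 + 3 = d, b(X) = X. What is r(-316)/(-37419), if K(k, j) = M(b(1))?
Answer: 10/37419 ≈ 0.00026724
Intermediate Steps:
M(d) = -15 + 5*d
K(k, j) = -10 (K(k, j) = -15 + 5*1 = -15 + 5 = -10)
r(Q) = -10
r(-316)/(-37419) = -10/(-37419) = -10*(-1/37419) = 10/37419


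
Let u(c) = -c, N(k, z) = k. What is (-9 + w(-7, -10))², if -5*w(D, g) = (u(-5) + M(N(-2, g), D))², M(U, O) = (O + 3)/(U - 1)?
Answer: 586756/2025 ≈ 289.76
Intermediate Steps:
M(U, O) = (3 + O)/(-1 + U)
w(D, g) = -(4 - D/3)²/5 (w(D, g) = -(-1*(-5) + (3 + D)/(-1 - 2))²/5 = -(5 + (3 + D)/(-3))²/5 = -(5 - (3 + D)/3)²/5 = -(5 + (-1 - D/3))²/5 = -(4 - D/3)²/5)
(-9 + w(-7, -10))² = (-9 - (-12 - 7)²/45)² = (-9 - 1/45*(-19)²)² = (-9 - 1/45*361)² = (-9 - 361/45)² = (-766/45)² = 586756/2025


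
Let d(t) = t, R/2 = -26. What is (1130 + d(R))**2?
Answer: 1162084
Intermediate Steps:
R = -52 (R = 2*(-26) = -52)
(1130 + d(R))**2 = (1130 - 52)**2 = 1078**2 = 1162084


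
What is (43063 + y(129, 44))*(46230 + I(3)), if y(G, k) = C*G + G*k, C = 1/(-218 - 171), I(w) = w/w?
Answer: 876509340002/389 ≈ 2.2532e+9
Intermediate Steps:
I(w) = 1
C = -1/389 (C = 1/(-389) = -1/389 ≈ -0.0025707)
y(G, k) = -G/389 + G*k
(43063 + y(129, 44))*(46230 + I(3)) = (43063 + 129*(-1/389 + 44))*(46230 + 1) = (43063 + 129*(17115/389))*46231 = (43063 + 2207835/389)*46231 = (18959342/389)*46231 = 876509340002/389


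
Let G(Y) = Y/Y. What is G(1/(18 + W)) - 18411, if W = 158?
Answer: -18410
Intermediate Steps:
G(Y) = 1
G(1/(18 + W)) - 18411 = 1 - 18411 = -18410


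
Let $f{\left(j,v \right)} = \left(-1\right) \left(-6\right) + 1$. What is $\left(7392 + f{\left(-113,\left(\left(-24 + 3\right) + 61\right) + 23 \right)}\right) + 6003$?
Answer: $13402$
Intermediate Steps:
$f{\left(j,v \right)} = 7$ ($f{\left(j,v \right)} = 6 + 1 = 7$)
$\left(7392 + f{\left(-113,\left(\left(-24 + 3\right) + 61\right) + 23 \right)}\right) + 6003 = \left(7392 + 7\right) + 6003 = 7399 + 6003 = 13402$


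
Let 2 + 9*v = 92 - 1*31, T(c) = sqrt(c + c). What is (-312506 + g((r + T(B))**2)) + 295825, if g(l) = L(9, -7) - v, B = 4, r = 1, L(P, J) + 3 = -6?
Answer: -150269/9 ≈ -16697.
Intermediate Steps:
L(P, J) = -9 (L(P, J) = -3 - 6 = -9)
T(c) = sqrt(2)*sqrt(c) (T(c) = sqrt(2*c) = sqrt(2)*sqrt(c))
v = 59/9 (v = -2/9 + (92 - 1*31)/9 = -2/9 + (92 - 31)/9 = -2/9 + (1/9)*61 = -2/9 + 61/9 = 59/9 ≈ 6.5556)
g(l) = -140/9 (g(l) = -9 - 1*59/9 = -9 - 59/9 = -140/9)
(-312506 + g((r + T(B))**2)) + 295825 = (-312506 - 140/9) + 295825 = -2812694/9 + 295825 = -150269/9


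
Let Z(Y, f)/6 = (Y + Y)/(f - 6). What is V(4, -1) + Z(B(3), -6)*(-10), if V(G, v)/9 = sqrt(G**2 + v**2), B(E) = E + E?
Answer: 60 + 9*sqrt(17) ≈ 97.108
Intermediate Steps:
B(E) = 2*E
V(G, v) = 9*sqrt(G**2 + v**2)
Z(Y, f) = 12*Y/(-6 + f) (Z(Y, f) = 6*((Y + Y)/(f - 6)) = 6*((2*Y)/(-6 + f)) = 6*(2*Y/(-6 + f)) = 12*Y/(-6 + f))
V(4, -1) + Z(B(3), -6)*(-10) = 9*sqrt(4**2 + (-1)**2) + (12*(2*3)/(-6 - 6))*(-10) = 9*sqrt(16 + 1) + (12*6/(-12))*(-10) = 9*sqrt(17) + (12*6*(-1/12))*(-10) = 9*sqrt(17) - 6*(-10) = 9*sqrt(17) + 60 = 60 + 9*sqrt(17)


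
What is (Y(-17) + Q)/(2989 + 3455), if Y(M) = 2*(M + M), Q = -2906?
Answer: -1487/3222 ≈ -0.46151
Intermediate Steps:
Y(M) = 4*M (Y(M) = 2*(2*M) = 4*M)
(Y(-17) + Q)/(2989 + 3455) = (4*(-17) - 2906)/(2989 + 3455) = (-68 - 2906)/6444 = -2974*1/6444 = -1487/3222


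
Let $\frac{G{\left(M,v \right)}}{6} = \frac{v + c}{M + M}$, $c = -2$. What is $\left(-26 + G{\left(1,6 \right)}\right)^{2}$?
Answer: $196$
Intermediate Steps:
$G{\left(M,v \right)} = \frac{3 \left(-2 + v\right)}{M}$ ($G{\left(M,v \right)} = 6 \frac{v - 2}{M + M} = 6 \frac{-2 + v}{2 M} = \frac{3 \left(-2 + v\right)}{M}$)
$\left(-26 + G{\left(1,6 \right)}\right)^{2} = \left(-26 + \frac{3 \left(-2 + 6\right)}{1}\right)^{2} = \left(-26 + 3 \cdot 1 \cdot 4\right)^{2} = \left(-26 + 12\right)^{2} = \left(-14\right)^{2} = 196$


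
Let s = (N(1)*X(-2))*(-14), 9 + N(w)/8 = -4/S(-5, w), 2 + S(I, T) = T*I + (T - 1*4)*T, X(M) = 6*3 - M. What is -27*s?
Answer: -520128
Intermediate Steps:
X(M) = 18 - M
S(I, T) = -2 + I*T + T*(-4 + T) (S(I, T) = -2 + (T*I + (T - 1*4)*T) = -2 + (I*T + (T - 4)*T) = -2 + (I*T + (-4 + T)*T) = -2 + (I*T + T*(-4 + T)) = -2 + I*T + T*(-4 + T))
N(w) = -72 - 32/(-2 + w**2 - 9*w) (N(w) = -72 + 8*(-4/(-2 + w**2 - 4*w - 5*w)) = -72 + 8*(-4/(-2 + w**2 - 9*w)) = -72 - 32/(-2 + w**2 - 9*w))
s = 19264 (s = ((8*(-14 - 81*1 + 9*1**2)/(2 - 1*1**2 + 9*1))*(18 - 1*(-2)))*(-14) = ((8*(-14 - 81 + 9*1)/(2 - 1*1 + 9))*(18 + 2))*(-14) = ((8*(-14 - 81 + 9)/(2 - 1 + 9))*20)*(-14) = ((8*(-86)/10)*20)*(-14) = ((8*(1/10)*(-86))*20)*(-14) = -344/5*20*(-14) = -1376*(-14) = 19264)
-27*s = -27*19264 = -520128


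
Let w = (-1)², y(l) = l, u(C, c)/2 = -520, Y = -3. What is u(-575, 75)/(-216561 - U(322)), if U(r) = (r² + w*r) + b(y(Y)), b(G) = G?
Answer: 260/80141 ≈ 0.0032443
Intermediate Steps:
u(C, c) = -1040 (u(C, c) = 2*(-520) = -1040)
w = 1
U(r) = -3 + r + r² (U(r) = (r² + 1*r) - 3 = (r² + r) - 3 = (r + r²) - 3 = -3 + r + r²)
u(-575, 75)/(-216561 - U(322)) = -1040/(-216561 - (-3 + 322 + 322²)) = -1040/(-216561 - (-3 + 322 + 103684)) = -1040/(-216561 - 1*104003) = -1040/(-216561 - 104003) = -1040/(-320564) = -1040*(-1/320564) = 260/80141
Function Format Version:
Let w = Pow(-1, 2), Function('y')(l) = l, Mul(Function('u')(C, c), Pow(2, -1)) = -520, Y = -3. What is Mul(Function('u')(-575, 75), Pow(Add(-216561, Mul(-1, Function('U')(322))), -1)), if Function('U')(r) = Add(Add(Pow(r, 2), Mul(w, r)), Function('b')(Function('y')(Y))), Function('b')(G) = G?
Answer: Rational(260, 80141) ≈ 0.0032443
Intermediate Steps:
Function('u')(C, c) = -1040 (Function('u')(C, c) = Mul(2, -520) = -1040)
w = 1
Function('U')(r) = Add(-3, r, Pow(r, 2)) (Function('U')(r) = Add(Add(Pow(r, 2), Mul(1, r)), -3) = Add(Add(Pow(r, 2), r), -3) = Add(Add(r, Pow(r, 2)), -3) = Add(-3, r, Pow(r, 2)))
Mul(Function('u')(-575, 75), Pow(Add(-216561, Mul(-1, Function('U')(322))), -1)) = Mul(-1040, Pow(Add(-216561, Mul(-1, Add(-3, 322, Pow(322, 2)))), -1)) = Mul(-1040, Pow(Add(-216561, Mul(-1, Add(-3, 322, 103684))), -1)) = Mul(-1040, Pow(Add(-216561, Mul(-1, 104003)), -1)) = Mul(-1040, Pow(Add(-216561, -104003), -1)) = Mul(-1040, Pow(-320564, -1)) = Mul(-1040, Rational(-1, 320564)) = Rational(260, 80141)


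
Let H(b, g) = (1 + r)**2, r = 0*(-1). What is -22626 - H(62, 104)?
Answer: -22627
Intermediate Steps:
r = 0
H(b, g) = 1 (H(b, g) = (1 + 0)**2 = 1**2 = 1)
-22626 - H(62, 104) = -22626 - 1*1 = -22626 - 1 = -22627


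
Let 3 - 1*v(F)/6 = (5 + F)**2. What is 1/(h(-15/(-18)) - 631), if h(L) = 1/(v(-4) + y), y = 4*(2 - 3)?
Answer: -8/5047 ≈ -0.0015851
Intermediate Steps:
v(F) = 18 - 6*(5 + F)**2
y = -4 (y = 4*(-1) = -4)
h(L) = 1/8 (h(L) = 1/((18 - 6*(5 - 4)**2) - 4) = 1/((18 - 6*1**2) - 4) = 1/((18 - 6*1) - 4) = 1/((18 - 6) - 4) = 1/(12 - 4) = 1/8)
1/(h(-15/(-18)) - 631) = 1/(1/8 - 631) = 1/(-5047/8) = -8/5047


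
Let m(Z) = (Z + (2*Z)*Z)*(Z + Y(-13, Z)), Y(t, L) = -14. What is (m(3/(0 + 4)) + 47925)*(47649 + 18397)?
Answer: 50617819515/16 ≈ 3.1636e+9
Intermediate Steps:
m(Z) = (-14 + Z)*(Z + 2*Z²) (m(Z) = (Z + (2*Z)*Z)*(Z - 14) = (Z + 2*Z²)*(-14 + Z) = (-14 + Z)*(Z + 2*Z²))
(m(3/(0 + 4)) + 47925)*(47649 + 18397) = ((3/(0 + 4))*(-14 - 81/(0 + 4) + 2*(3/(0 + 4))²) + 47925)*(47649 + 18397) = ((3/4)*(-14 - 81/4 + 2*(3/4)²) + 47925)*66046 = ((3*(¼))*(-14 - 81/4 + 2*(3*(¼))²) + 47925)*66046 = (3*(-14 - 27*¾ + 2*(¾)²)/4 + 47925)*66046 = (3*(-14 - 81/4 + 2*(9/16))/4 + 47925)*66046 = (3*(-14 - 81/4 + 9/8)/4 + 47925)*66046 = ((¾)*(-265/8) + 47925)*66046 = (-795/32 + 47925)*66046 = (1532805/32)*66046 = 50617819515/16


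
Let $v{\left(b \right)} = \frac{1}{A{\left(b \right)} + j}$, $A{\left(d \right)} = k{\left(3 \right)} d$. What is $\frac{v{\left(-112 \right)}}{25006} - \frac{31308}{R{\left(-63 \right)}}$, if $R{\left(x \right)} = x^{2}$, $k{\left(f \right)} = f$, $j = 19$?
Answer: $- \frac{82725150595}{10487291346} \approx -7.8881$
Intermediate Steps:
$A{\left(d \right)} = 3 d$
$v{\left(b \right)} = \frac{1}{19 + 3 b}$ ($v{\left(b \right)} = \frac{1}{3 b + 19} = \frac{1}{19 + 3 b}$)
$\frac{v{\left(-112 \right)}}{25006} - \frac{31308}{R{\left(-63 \right)}} = \frac{1}{\left(19 + 3 \left(-112\right)\right) 25006} - \frac{31308}{\left(-63\right)^{2}} = \frac{1}{19 - 336} \cdot \frac{1}{25006} - \frac{31308}{3969} = \frac{1}{-317} \cdot \frac{1}{25006} - \frac{10436}{1323} = \left(- \frac{1}{317}\right) \frac{1}{25006} - \frac{10436}{1323} = - \frac{1}{7926902} - \frac{10436}{1323} = - \frac{82725150595}{10487291346}$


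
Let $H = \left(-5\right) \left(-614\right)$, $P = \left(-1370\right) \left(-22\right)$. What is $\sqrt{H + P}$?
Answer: $9 \sqrt{410} \approx 182.24$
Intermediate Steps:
$P = 30140$
$H = 3070$
$\sqrt{H + P} = \sqrt{3070 + 30140} = \sqrt{33210} = 9 \sqrt{410}$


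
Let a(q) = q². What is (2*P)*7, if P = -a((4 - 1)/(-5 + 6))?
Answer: -126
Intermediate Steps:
P = -9 (P = -((4 - 1)/(-5 + 6))² = -(3/1)² = -(3*1)² = -1*3² = -1*9 = -9)
(2*P)*7 = (2*(-9))*7 = -18*7 = -126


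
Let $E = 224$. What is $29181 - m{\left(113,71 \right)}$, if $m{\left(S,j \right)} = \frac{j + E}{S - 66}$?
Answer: $\frac{1371212}{47} \approx 29175.0$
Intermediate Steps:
$m{\left(S,j \right)} = \frac{224 + j}{-66 + S}$ ($m{\left(S,j \right)} = \frac{j + 224}{S - 66} = \frac{224 + j}{-66 + S}$)
$29181 - m{\left(113,71 \right)} = 29181 - \frac{224 + 71}{-66 + 113} = 29181 - \frac{1}{47} \cdot 295 = 29181 - \frac{295}{47} = \frac{1371212}{47}$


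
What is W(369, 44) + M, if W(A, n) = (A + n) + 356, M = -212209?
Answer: -211440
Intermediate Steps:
W(A, n) = 356 + A + n
W(369, 44) + M = (356 + 369 + 44) - 212209 = 769 - 212209 = -211440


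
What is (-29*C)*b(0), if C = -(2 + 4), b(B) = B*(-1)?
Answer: 0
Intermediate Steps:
b(B) = -B
C = -6 (C = -1*6 = -6)
(-29*C)*b(0) = (-29*(-6))*(-1*0) = 174*0 = 0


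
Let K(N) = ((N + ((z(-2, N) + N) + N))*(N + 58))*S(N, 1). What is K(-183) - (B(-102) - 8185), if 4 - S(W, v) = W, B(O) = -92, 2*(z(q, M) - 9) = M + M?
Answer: 16908402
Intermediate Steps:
z(q, M) = 9 + M (z(q, M) = 9 + (M + M)/2 = 9 + (2*M)/2 = 9 + M)
S(W, v) = 4 - W
K(N) = (4 - N)*(9 + 4*N)*(58 + N) (K(N) = ((N + (((9 + N) + N) + N))*(N + 58))*(4 - N) = ((N + ((9 + 2*N) + N))*(58 + N))*(4 - N) = ((N + (9 + 3*N))*(58 + N))*(4 - N) = ((9 + 4*N)*(58 + N))*(4 - N) = (4 - N)*(9 + 4*N)*(58 + N))
K(-183) - (B(-102) - 8185) = (2088 - 225*(-183)² - 4*(-183)³ + 442*(-183)) - (-92 - 8185) = (2088 - 225*33489 - 4*(-6128487) - 80886) - 1*(-8277) = (2088 - 7535025 + 24513948 - 80886) + 8277 = 16900125 + 8277 = 16908402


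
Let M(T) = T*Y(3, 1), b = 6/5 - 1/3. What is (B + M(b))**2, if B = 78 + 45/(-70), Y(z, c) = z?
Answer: 31326409/4900 ≈ 6393.1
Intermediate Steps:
b = 13/15 (b = 6*(1/5) - 1*1/3 = 6/5 - 1/3 = 13/15 ≈ 0.86667)
M(T) = 3*T (M(T) = T*3 = 3*T)
B = 1083/14 (B = 78 + 45*(-1/70) = 78 - 9/14 = 1083/14 ≈ 77.357)
(B + M(b))**2 = (1083/14 + 3*(13/15))**2 = (1083/14 + 13/5)**2 = (5597/70)**2 = 31326409/4900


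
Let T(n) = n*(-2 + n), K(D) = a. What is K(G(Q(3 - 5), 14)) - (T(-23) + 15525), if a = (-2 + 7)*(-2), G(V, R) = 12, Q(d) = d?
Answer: -16110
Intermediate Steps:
a = -10 (a = 5*(-2) = -10)
K(D) = -10
K(G(Q(3 - 5), 14)) - (T(-23) + 15525) = -10 - (-23*(-2 - 23) + 15525) = -10 - (-23*(-25) + 15525) = -10 - (575 + 15525) = -10 - 1*16100 = -10 - 16100 = -16110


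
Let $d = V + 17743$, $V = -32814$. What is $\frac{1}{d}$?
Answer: $- \frac{1}{15071} \approx -6.6353 \cdot 10^{-5}$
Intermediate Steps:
$d = -15071$ ($d = -32814 + 17743 = -15071$)
$\frac{1}{d} = \frac{1}{-15071} = - \frac{1}{15071}$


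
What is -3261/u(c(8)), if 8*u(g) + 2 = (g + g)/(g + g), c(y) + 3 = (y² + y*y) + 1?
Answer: 26088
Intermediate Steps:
c(y) = -2 + 2*y² (c(y) = -3 + ((y² + y*y) + 1) = -3 + ((y² + y²) + 1) = -3 + (2*y² + 1) = -3 + (1 + 2*y²) = -2 + 2*y²)
u(g) = -⅛ (u(g) = -¼ + ((g + g)/(g + g))/8 = -¼ + ((2*g)/((2*g)))/8 = -¼ + ((2*g)*(1/(2*g)))/8 = -¼ + (⅛)*1 = -¼ + ⅛ = -⅛)
-3261/u(c(8)) = -3261/(-⅛) = -3261*(-8) = 26088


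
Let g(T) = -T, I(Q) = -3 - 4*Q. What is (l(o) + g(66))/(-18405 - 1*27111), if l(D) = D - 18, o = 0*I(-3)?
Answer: 7/3793 ≈ 0.0018455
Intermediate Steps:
o = 0 (o = 0*(-3 - 4*(-3)) = 0*(-3 + 12) = 0*9 = 0)
l(D) = -18 + D
(l(o) + g(66))/(-18405 - 1*27111) = ((-18 + 0) - 1*66)/(-18405 - 1*27111) = (-18 - 66)/(-18405 - 27111) = -84/(-45516) = -84*(-1/45516) = 7/3793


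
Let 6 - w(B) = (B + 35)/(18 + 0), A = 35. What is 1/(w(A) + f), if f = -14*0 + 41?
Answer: 9/388 ≈ 0.023196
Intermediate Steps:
f = 41 (f = 0 + 41 = 41)
w(B) = 73/18 - B/18 (w(B) = 6 - (B + 35)/(18 + 0) = 6 - (35 + B)/18 = 6 - (35/18 + B/18) = 6 + (-35/18 - B/18) = 73/18 - B/18)
1/(w(A) + f) = 1/((73/18 - 1/18*35) + 41) = 1/((73/18 - 35/18) + 41) = 1/(19/9 + 41) = 1/(388/9) = 9/388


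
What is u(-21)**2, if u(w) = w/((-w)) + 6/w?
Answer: 81/49 ≈ 1.6531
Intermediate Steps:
u(w) = -1 + 6/w (u(w) = w*(-1/w) + 6/w = -1 + 6/w)
u(-21)**2 = ((6 - 1*(-21))/(-21))**2 = (-(6 + 21)/21)**2 = (-1/21*27)**2 = (-9/7)**2 = 81/49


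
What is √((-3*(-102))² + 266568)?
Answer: 2*√90051 ≈ 600.17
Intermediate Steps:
√((-3*(-102))² + 266568) = √(306² + 266568) = √(93636 + 266568) = √360204 = 2*√90051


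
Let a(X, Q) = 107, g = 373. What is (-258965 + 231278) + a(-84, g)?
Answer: -27580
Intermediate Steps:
(-258965 + 231278) + a(-84, g) = (-258965 + 231278) + 107 = -27687 + 107 = -27580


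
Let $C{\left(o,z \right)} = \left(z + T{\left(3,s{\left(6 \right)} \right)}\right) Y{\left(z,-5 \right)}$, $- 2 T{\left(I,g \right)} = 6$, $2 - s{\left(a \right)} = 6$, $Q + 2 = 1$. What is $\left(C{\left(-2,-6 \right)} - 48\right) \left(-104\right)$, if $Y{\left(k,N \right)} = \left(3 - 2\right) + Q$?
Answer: $4992$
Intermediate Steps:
$Q = -1$ ($Q = -2 + 1 = -1$)
$s{\left(a \right)} = -4$ ($s{\left(a \right)} = 2 - 6 = -4$)
$T{\left(I,g \right)} = -3$ ($T{\left(I,g \right)} = \left(- \frac{1}{2}\right) 6 = -3$)
$Y{\left(k,N \right)} = 0$ ($Y{\left(k,N \right)} = \left(3 - 2\right) - 1 = 1 - 1 = 0$)
$C{\left(o,z \right)} = 0$ ($C{\left(o,z \right)} = \left(z - 3\right) 0 = \left(-3 + z\right) 0 = 0$)
$\left(C{\left(-2,-6 \right)} - 48\right) \left(-104\right) = \left(0 - 48\right) \left(-104\right) = \left(-48\right) \left(-104\right) = 4992$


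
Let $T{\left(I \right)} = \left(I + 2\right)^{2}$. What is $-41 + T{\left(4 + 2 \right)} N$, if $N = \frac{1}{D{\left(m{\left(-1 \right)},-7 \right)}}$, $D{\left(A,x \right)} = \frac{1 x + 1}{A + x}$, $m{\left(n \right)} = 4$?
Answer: $-9$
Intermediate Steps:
$T{\left(I \right)} = \left(2 + I\right)^{2}$
$D{\left(A,x \right)} = \frac{1 + x}{A + x}$ ($D{\left(A,x \right)} = \frac{x + 1}{A + x} = \frac{1 + x}{A + x}$)
$N = \frac{1}{2}$ ($N = \frac{1}{\frac{1}{4 - 7} \left(1 - 7\right)} = \frac{1}{\frac{1}{-3} \left(-6\right)} = \frac{1}{\left(- \frac{1}{3}\right) \left(-6\right)} = \frac{1}{2} \approx 0.5$)
$-41 + T{\left(4 + 2 \right)} N = -41 + \left(2 + \left(4 + 2\right)\right)^{2} \cdot \frac{1}{2} = -41 + \left(2 + 6\right)^{2} \cdot \frac{1}{2} = -41 + 8^{2} \cdot \frac{1}{2} = -41 + 64 \cdot \frac{1}{2} = -41 + 32 = -9$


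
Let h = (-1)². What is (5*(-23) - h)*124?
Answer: -14384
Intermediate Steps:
h = 1
(5*(-23) - h)*124 = (5*(-23) - 1*1)*124 = (-115 - 1)*124 = -116*124 = -14384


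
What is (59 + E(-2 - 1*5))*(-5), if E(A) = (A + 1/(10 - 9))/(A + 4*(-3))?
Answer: -5635/19 ≈ -296.58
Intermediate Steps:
E(A) = (1 + A)/(-12 + A) (E(A) = (A + 1/1)/(A - 12) = (A + 1)/(-12 + A) = (1 + A)/(-12 + A))
(59 + E(-2 - 1*5))*(-5) = (59 + (1 + (-2 - 1*5))/(-12 + (-2 - 1*5)))*(-5) = (59 + (1 + (-2 - 5))/(-12 + (-2 - 5)))*(-5) = (59 + (1 - 7)/(-12 - 7))*(-5) = (59 - 6/(-19))*(-5) = (59 - 1/19*(-6))*(-5) = (59 + 6/19)*(-5) = (1127/19)*(-5) = -5635/19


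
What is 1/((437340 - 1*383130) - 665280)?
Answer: -1/611070 ≈ -1.6365e-6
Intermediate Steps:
1/((437340 - 1*383130) - 665280) = 1/((437340 - 383130) - 665280) = 1/(54210 - 665280) = 1/(-611070) = -1/611070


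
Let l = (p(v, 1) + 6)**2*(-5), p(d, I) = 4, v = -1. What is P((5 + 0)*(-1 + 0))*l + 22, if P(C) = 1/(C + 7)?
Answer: -228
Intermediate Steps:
P(C) = 1/(7 + C)
l = -500 (l = (4 + 6)**2*(-5) = 10**2*(-5) = 100*(-5) = -500)
P((5 + 0)*(-1 + 0))*l + 22 = -500/(7 + (5 + 0)*(-1 + 0)) + 22 = -500/(7 + 5*(-1)) + 22 = -500/(7 - 5) + 22 = -500/2 + 22 = (1/2)*(-500) + 22 = -250 + 22 = -228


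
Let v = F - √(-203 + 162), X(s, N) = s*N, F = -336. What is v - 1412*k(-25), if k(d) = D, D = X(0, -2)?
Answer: -336 - I*√41 ≈ -336.0 - 6.4031*I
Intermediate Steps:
X(s, N) = N*s
D = 0 (D = -2*0 = 0)
k(d) = 0
v = -336 - I*√41 (v = -336 - √(-203 + 162) = -336 - √(-41) = -336 - I*√41 ≈ -336.0 - 6.4031*I)
v - 1412*k(-25) = (-336 - I*√41) - 1412*0 = (-336 - I*√41) + 0 = -336 - I*√41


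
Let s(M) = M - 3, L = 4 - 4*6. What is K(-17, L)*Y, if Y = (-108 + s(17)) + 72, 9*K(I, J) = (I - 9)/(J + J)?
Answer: -143/90 ≈ -1.5889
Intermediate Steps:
L = -20 (L = 4 - 24 = -20)
s(M) = -3 + M
K(I, J) = (-9 + I)/(18*J) (K(I, J) = ((I - 9)/(J + J))/9 = ((-9 + I)/((2*J)))/9 = ((-9 + I)*(1/(2*J)))/9 = ((-9 + I)/(2*J))/9 = (-9 + I)/(18*J))
Y = -22 (Y = (-108 + (-3 + 17)) + 72 = (-108 + 14) + 72 = -94 + 72 = -22)
K(-17, L)*Y = ((1/18)*(-9 - 17)/(-20))*(-22) = ((1/18)*(-1/20)*(-26))*(-22) = (13/180)*(-22) = -143/90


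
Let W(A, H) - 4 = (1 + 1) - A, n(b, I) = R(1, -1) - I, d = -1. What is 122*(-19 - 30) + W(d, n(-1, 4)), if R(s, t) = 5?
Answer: -5971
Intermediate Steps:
n(b, I) = 5 - I
W(A, H) = 6 - A (W(A, H) = 4 + ((1 + 1) - A) = 4 + (2 - A) = 6 - A)
122*(-19 - 30) + W(d, n(-1, 4)) = 122*(-19 - 30) + (6 - 1*(-1)) = 122*(-49) + (6 + 1) = -5978 + 7 = -5971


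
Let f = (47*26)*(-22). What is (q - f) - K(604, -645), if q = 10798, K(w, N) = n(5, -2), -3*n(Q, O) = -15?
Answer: 37677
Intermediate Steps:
n(Q, O) = 5 (n(Q, O) = -1/3*(-15) = 5)
K(w, N) = 5
f = -26884 (f = 1222*(-22) = -26884)
(q - f) - K(604, -645) = (10798 - 1*(-26884)) - 1*5 = (10798 + 26884) - 5 = 37682 - 5 = 37677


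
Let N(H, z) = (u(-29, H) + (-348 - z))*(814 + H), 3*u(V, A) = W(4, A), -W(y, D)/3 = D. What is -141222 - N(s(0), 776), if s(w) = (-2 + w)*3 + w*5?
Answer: 762122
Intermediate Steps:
W(y, D) = -3*D
u(V, A) = -A (u(V, A) = (-3*A)/3 = -A)
s(w) = -6 + 8*w (s(w) = (-6 + 3*w) + 5*w = -6 + 8*w)
N(H, z) = (814 + H)*(-348 - H - z) (N(H, z) = (-H + (-348 - z))*(814 + H) = (-348 - H - z)*(814 + H) = (814 + H)*(-348 - H - z))
-141222 - N(s(0), 776) = -141222 - (-283272 - (-6 + 8*0)**2 - 1162*(-6 + 8*0) - 814*776 - 1*(-6 + 8*0)*776) = -141222 - (-283272 - (-6 + 0)**2 - 1162*(-6 + 0) - 631664 - 1*(-6 + 0)*776) = -141222 - (-283272 - 1*(-6)**2 - 1162*(-6) - 631664 - 1*(-6)*776) = -141222 - (-283272 - 1*36 + 6972 - 631664 + 4656) = -141222 - (-283272 - 36 + 6972 - 631664 + 4656) = -141222 - 1*(-903344) = -141222 + 903344 = 762122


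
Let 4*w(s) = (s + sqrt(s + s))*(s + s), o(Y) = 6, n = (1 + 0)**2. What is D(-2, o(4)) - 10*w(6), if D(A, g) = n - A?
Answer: -177 - 60*sqrt(3) ≈ -280.92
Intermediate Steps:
n = 1 (n = 1**2 = 1)
w(s) = s*(s + sqrt(2)*sqrt(s))/2 (w(s) = ((s + sqrt(s + s))*(s + s))/4 = ((s + sqrt(2*s))*(2*s))/4 = ((s + sqrt(2)*sqrt(s))*(2*s))/4 = (2*s*(s + sqrt(2)*sqrt(s)))/4 = s*(s + sqrt(2)*sqrt(s))/2)
D(A, g) = 1 - A
D(-2, o(4)) - 10*w(6) = (1 - 1*(-2)) - 10*((1/2)*6**2 + sqrt(2)*6**(3/2)/2) = (1 + 2) - 10*((1/2)*36 + sqrt(2)*(6*sqrt(6))/2) = 3 - 10*(18 + 6*sqrt(3)) = 3 + (-180 - 60*sqrt(3)) = -177 - 60*sqrt(3)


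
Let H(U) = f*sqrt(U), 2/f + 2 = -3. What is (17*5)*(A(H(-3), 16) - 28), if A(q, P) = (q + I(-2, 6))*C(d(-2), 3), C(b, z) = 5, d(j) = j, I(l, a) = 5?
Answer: -255 - 170*I*sqrt(3) ≈ -255.0 - 294.45*I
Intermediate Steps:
f = -2/5 (f = 2/(-2 - 3) = 2/(-5) = 2*(-1/5) = -2/5 ≈ -0.40000)
H(U) = -2*sqrt(U)/5
A(q, P) = 25 + 5*q (A(q, P) = (q + 5)*5 = (5 + q)*5 = 25 + 5*q)
(17*5)*(A(H(-3), 16) - 28) = (17*5)*((25 + 5*(-2*I*sqrt(3)/5)) - 28) = 85*((25 + 5*(-2*I*sqrt(3)/5)) - 28) = 85*((25 - 2*I*sqrt(3)) - 28) = 85*(-3 - 2*I*sqrt(3)) = -255 - 170*I*sqrt(3)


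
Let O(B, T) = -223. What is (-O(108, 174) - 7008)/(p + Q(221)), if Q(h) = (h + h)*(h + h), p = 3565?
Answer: -6785/198929 ≈ -0.034108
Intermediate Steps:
Q(h) = 4*h**2 (Q(h) = (2*h)*(2*h) = 4*h**2)
(-O(108, 174) - 7008)/(p + Q(221)) = (-1*(-223) - 7008)/(3565 + 4*221**2) = (223 - 7008)/(3565 + 4*48841) = -6785/(3565 + 195364) = -6785/198929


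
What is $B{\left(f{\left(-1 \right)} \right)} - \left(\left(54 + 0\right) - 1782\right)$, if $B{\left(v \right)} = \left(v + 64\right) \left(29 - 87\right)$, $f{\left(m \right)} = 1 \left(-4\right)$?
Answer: $-1752$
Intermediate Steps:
$f{\left(m \right)} = -4$
$B{\left(v \right)} = -3712 - 58 v$ ($B{\left(v \right)} = \left(64 + v\right) \left(-58\right) = -3712 - 58 v$)
$B{\left(f{\left(-1 \right)} \right)} - \left(\left(54 + 0\right) - 1782\right) = \left(-3712 - -232\right) - \left(\left(54 + 0\right) - 1782\right) = \left(-3712 + 232\right) - \left(54 - 1782\right) = -3480 - -1728 = -3480 + 1728 = -1752$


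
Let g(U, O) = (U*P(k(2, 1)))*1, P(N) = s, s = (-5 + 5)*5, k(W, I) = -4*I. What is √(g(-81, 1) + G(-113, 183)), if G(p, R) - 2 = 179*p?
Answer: 5*I*√809 ≈ 142.21*I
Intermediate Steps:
G(p, R) = 2 + 179*p
s = 0 (s = 0*5 = 0)
P(N) = 0
g(U, O) = 0 (g(U, O) = (U*0)*1 = 0*1 = 0)
√(g(-81, 1) + G(-113, 183)) = √(0 + (2 + 179*(-113))) = √(0 + (2 - 20227)) = √(0 - 20225) = √(-20225) = 5*I*√809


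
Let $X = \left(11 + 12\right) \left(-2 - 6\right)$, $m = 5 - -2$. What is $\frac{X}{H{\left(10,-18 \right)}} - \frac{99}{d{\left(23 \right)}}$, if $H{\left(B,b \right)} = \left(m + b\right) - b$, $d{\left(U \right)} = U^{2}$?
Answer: $- \frac{98029}{3703} \approx -26.473$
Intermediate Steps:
$m = 7$ ($m = 5 + 2 = 7$)
$H{\left(B,b \right)} = 7$ ($H{\left(B,b \right)} = \left(7 + b\right) - b = 7$)
$X = -184$ ($X = 23 \left(-2 - 6\right) = 23 \left(-8\right) = -184$)
$\frac{X}{H{\left(10,-18 \right)}} - \frac{99}{d{\left(23 \right)}} = - \frac{184}{7} - \frac{99}{23^{2}} = \left(-184\right) \frac{1}{7} - \frac{99}{529} = - \frac{184}{7} - \frac{99}{529} = - \frac{98029}{3703}$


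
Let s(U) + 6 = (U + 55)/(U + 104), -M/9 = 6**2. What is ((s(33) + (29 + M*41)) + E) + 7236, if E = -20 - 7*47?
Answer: -873150/137 ≈ -6373.4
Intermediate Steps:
M = -324 (M = -9*6**2 = -9*36 = -324)
E = -349 (E = -20 - 329 = -349)
s(U) = -6 + (55 + U)/(104 + U) (s(U) = -6 + (U + 55)/(U + 104) = -6 + (55 + U)/(104 + U))
((s(33) + (29 + M*41)) + E) + 7236 = (((-569 - 5*33)/(104 + 33) + (29 - 324*41)) - 349) + 7236 = (((-569 - 165)/137 + (29 - 13284)) - 349) + 7236 = (((1/137)*(-734) - 13255) - 349) + 7236 = ((-734/137 - 13255) - 349) + 7236 = (-1816669/137 - 349) + 7236 = -1864482/137 + 7236 = -873150/137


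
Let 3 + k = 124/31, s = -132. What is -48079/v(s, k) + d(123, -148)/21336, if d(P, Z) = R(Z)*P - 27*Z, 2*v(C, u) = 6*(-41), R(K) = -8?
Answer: 85515335/218694 ≈ 391.03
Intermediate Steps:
k = 1 (k = -3 + 124/31 = -3 + 124*(1/31) = -3 + 4 = 1)
v(C, u) = -123 (v(C, u) = (6*(-41))/2 = (1/2)*(-246) = -123)
d(P, Z) = -27*Z - 8*P (d(P, Z) = -8*P - 27*Z = -27*Z - 8*P)
-48079/v(s, k) + d(123, -148)/21336 = -48079/(-123) + (-27*(-148) - 8*123)/21336 = -48079*(-1/123) + (3996 - 984)*(1/21336) = 48079/123 + 3012*(1/21336) = 48079/123 + 251/1778 = 85515335/218694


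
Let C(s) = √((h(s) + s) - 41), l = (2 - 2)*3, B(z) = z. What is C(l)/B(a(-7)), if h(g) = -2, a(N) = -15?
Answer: -I*√43/15 ≈ -0.43716*I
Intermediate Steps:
l = 0 (l = 0*3 = 0)
C(s) = √(-43 + s) (C(s) = √((-2 + s) - 41) = √(-43 + s))
C(l)/B(a(-7)) = √(-43 + 0)/(-15) = √(-43)*(-1/15) = (I*√43)*(-1/15) = -I*√43/15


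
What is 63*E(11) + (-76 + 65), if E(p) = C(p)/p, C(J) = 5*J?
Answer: 304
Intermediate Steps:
E(p) = 5 (E(p) = (5*p)/p = 5)
63*E(11) + (-76 + 65) = 63*5 + (-76 + 65) = 315 - 11 = 304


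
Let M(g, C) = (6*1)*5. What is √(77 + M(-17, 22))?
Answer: √107 ≈ 10.344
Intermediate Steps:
M(g, C) = 30 (M(g, C) = 6*5 = 30)
√(77 + M(-17, 22)) = √(77 + 30) = √107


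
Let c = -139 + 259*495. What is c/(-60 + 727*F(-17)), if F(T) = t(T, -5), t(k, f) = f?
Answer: -128066/3695 ≈ -34.659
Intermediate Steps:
F(T) = -5
c = 128066 (c = -139 + 128205 = 128066)
c/(-60 + 727*F(-17)) = 128066/(-60 + 727*(-5)) = 128066/(-60 - 3635) = 128066/(-3695) = 128066*(-1/3695) = -128066/3695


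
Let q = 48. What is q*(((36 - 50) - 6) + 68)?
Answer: 2304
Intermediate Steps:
q*(((36 - 50) - 6) + 68) = 48*(((36 - 50) - 6) + 68) = 48*((-14 - 6) + 68) = 48*(-20 + 68) = 48*48 = 2304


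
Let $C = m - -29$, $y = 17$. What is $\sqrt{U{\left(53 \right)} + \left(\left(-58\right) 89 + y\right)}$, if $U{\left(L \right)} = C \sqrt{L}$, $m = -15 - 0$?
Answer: $\sqrt{-5145 + 14 \sqrt{53}} \approx 71.015 i$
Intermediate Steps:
$m = -15$ ($m = -15 + 0 = -15$)
$C = 14$ ($C = -15 - -29 = -15 + 29 = 14$)
$U{\left(L \right)} = 14 \sqrt{L}$
$\sqrt{U{\left(53 \right)} + \left(\left(-58\right) 89 + y\right)} = \sqrt{14 \sqrt{53} + \left(\left(-58\right) 89 + 17\right)} = \sqrt{14 \sqrt{53} + \left(-5162 + 17\right)} = \sqrt{14 \sqrt{53} - 5145} = \sqrt{-5145 + 14 \sqrt{53}}$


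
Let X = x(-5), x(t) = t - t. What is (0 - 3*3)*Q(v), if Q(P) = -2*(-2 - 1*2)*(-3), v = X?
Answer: 216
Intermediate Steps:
x(t) = 0
X = 0
v = 0
Q(P) = -24 (Q(P) = -2*(-2 - 2)*(-3) = -2*(-4)*(-3) = 8*(-3) = -24)
(0 - 3*3)*Q(v) = (0 - 3*3)*(-24) = (0 - 9)*(-24) = -9*(-24) = 216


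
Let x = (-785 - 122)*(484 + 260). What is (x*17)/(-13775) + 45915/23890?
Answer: 54938450433/65816950 ≈ 834.72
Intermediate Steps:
x = -674808 (x = -907*744 = -674808)
(x*17)/(-13775) + 45915/23890 = -674808*17/(-13775) + 45915/23890 = -11471736*(-1/13775) + 45915*(1/23890) = 11471736/13775 + 9183/4778 = 54938450433/65816950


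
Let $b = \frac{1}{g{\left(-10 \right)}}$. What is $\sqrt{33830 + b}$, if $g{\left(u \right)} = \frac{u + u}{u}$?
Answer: $\frac{\sqrt{135322}}{2} \approx 183.93$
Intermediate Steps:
$g{\left(u \right)} = 2$ ($g{\left(u \right)} = \frac{2 u}{u} = 2$)
$b = \frac{1}{2} \approx 0.5$
$\sqrt{33830 + b} = \sqrt{33830 + \frac{1}{2}} = \sqrt{\frac{67661}{2}} = \frac{\sqrt{135322}}{2}$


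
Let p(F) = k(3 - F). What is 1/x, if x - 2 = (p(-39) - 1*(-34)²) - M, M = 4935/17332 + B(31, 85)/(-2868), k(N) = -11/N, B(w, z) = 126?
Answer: -12427044/14347055915 ≈ -0.00086617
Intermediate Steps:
p(F) = -11/(3 - F)
M = 142497/591764 (M = 4935/17332 + 126/(-2868) = 4935*(1/17332) + 126*(-1/2868) = 705/2476 - 21/478 = 142497/591764 ≈ 0.24080)
x = -14347055915/12427044 (x = 2 + ((11/(-3 - 39) - 1*(-34)²) - 1*142497/591764) = 2 + ((11/(-42) - 1*1156) - 142497/591764) = 2 + ((11*(-1/42) - 1156) - 142497/591764) = 2 + ((-11/42 - 1156) - 142497/591764) = 2 + (-48563/42 - 142497/591764) = 2 - 14371910003/12427044 = -14347055915/12427044 ≈ -1154.5)
1/x = 1/(-14347055915/12427044) = -12427044/14347055915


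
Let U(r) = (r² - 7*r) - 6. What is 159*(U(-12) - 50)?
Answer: 27348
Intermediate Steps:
U(r) = -6 + r² - 7*r
159*(U(-12) - 50) = 159*((-6 + (-12)² - 7*(-12)) - 50) = 159*((-6 + 144 + 84) - 50) = 159*(222 - 50) = 159*172 = 27348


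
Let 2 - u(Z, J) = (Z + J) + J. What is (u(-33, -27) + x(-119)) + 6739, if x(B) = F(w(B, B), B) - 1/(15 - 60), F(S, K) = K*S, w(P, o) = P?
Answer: 944506/45 ≈ 20989.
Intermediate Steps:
u(Z, J) = 2 - Z - 2*J (u(Z, J) = 2 - ((Z + J) + J) = 2 - ((J + Z) + J) = 2 - (Z + 2*J) = 2 + (-Z - 2*J) = 2 - Z - 2*J)
x(B) = 1/45 + B**2 (x(B) = B*B - 1/(15 - 60) = B**2 - 1/(-45) = B**2 - 1*(-1/45) = B**2 + 1/45 = 1/45 + B**2)
(u(-33, -27) + x(-119)) + 6739 = ((2 - 1*(-33) - 2*(-27)) + (1/45 + (-119)**2)) + 6739 = ((2 + 33 + 54) + (1/45 + 14161)) + 6739 = (89 + 637246/45) + 6739 = 641251/45 + 6739 = 944506/45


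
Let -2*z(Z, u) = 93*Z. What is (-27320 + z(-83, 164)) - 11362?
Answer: -69645/2 ≈ -34823.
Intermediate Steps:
z(Z, u) = -93*Z/2
(-27320 + z(-83, 164)) - 11362 = (-27320 - 93/2*(-83)) - 11362 = (-27320 + 7719/2) - 11362 = -46921/2 - 11362 = -69645/2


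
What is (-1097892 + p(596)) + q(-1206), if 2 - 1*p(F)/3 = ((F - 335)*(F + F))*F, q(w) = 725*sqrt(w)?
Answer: -557366142 + 2175*I*sqrt(134) ≈ -5.5737e+8 + 25177.0*I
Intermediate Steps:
p(F) = 6 - 6*F**2*(-335 + F) (p(F) = 6 - 3*(F - 335)*(F + F)*F = 6 - 3*(-335 + F)*(2*F)*F = 6 - 3*2*F*(-335 + F)*F = 6 - 6*F**2*(-335 + F))
(-1097892 + p(596)) + q(-1206) = (-1097892 + (6 - 6*596**3 + 2010*596**2)) + 725*sqrt(-1206) = (-1097892 + (6 - 6*211708736 + 2010*355216)) + 725*(3*I*sqrt(134)) = (-1097892 + (6 - 1270252416 + 713984160)) + 2175*I*sqrt(134) = (-1097892 - 556268250) + 2175*I*sqrt(134) = -557366142 + 2175*I*sqrt(134)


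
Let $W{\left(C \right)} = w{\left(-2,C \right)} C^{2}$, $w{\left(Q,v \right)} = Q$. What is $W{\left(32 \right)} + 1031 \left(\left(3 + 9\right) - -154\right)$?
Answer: $169098$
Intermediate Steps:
$W{\left(C \right)} = - 2 C^{2}$
$W{\left(32 \right)} + 1031 \left(\left(3 + 9\right) - -154\right) = - 2 \cdot 32^{2} + 1031 \left(\left(3 + 9\right) - -154\right) = \left(-2\right) 1024 + 1031 \left(12 + 154\right) = -2048 + 1031 \cdot 166 = -2048 + 171146 = 169098$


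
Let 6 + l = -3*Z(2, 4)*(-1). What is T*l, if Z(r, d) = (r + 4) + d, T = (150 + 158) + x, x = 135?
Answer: 10632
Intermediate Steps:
T = 443 (T = (150 + 158) + 135 = 308 + 135 = 443)
Z(r, d) = 4 + d + r (Z(r, d) = (4 + r) + d = 4 + d + r)
l = 24 (l = -6 - 3*(4 + 4 + 2)*(-1) = -6 - 3*10*(-1) = -6 - 30*(-1) = -6 + 30 = 24)
T*l = 443*24 = 10632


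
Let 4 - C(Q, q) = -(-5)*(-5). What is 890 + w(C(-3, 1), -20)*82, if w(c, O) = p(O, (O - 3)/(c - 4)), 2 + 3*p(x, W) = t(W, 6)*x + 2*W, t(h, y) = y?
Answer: -62374/25 ≈ -2495.0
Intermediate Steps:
C(Q, q) = 29 (C(Q, q) = 4 - (-1)*(-5*(-5)) = 4 - (-1)*25 = 4 - 1*(-25) = 4 + 25 = 29)
p(x, W) = -⅔ + 2*x + 2*W/3 (p(x, W) = -⅔ + (6*x + 2*W)/3 = -⅔ + (2*W + 6*x)/3 = -⅔ + (2*x + 2*W/3) = -⅔ + 2*x + 2*W/3)
w(c, O) = -⅔ + 2*O + 2*(-3 + O)/(3*(-4 + c)) (w(c, O) = -⅔ + 2*O + 2*((O - 3)/(c - 4))/3 = -⅔ + 2*O + 2*((-3 + O)/(-4 + c))/3 = -⅔ + 2*O + 2*(-3 + O)/(3*(-4 + c)))
890 + w(C(-3, 1), -20)*82 = 890 + (2*(1 - 1*29 - 11*(-20) + 3*(-20)*29)/(3*(-4 + 29)))*82 = 890 + ((⅔)*(1 - 29 + 220 - 1740)/25)*82 = 890 + ((⅔)*(1/25)*(-1548))*82 = 890 - 1032/25*82 = 890 - 84624/25 = -62374/25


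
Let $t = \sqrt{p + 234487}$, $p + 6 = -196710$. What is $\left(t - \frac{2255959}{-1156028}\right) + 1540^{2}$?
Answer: $\frac{2741638260759}{1156028} + \sqrt{37771} \approx 2.3718 \cdot 10^{6}$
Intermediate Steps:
$p = -196716$ ($p = -6 - 196710 = -196716$)
$t = \sqrt{37771}$ ($t = \sqrt{-196716 + 234487} = \sqrt{37771} \approx 194.35$)
$\left(t - \frac{2255959}{-1156028}\right) + 1540^{2} = \left(\sqrt{37771} - \frac{2255959}{-1156028}\right) + 1540^{2} = \left(\sqrt{37771} - - \frac{2255959}{1156028}\right) + 2371600 = \left(\sqrt{37771} + \frac{2255959}{1156028}\right) + 2371600 = \left(\frac{2255959}{1156028} + \sqrt{37771}\right) + 2371600 = \frac{2741638260759}{1156028} + \sqrt{37771}$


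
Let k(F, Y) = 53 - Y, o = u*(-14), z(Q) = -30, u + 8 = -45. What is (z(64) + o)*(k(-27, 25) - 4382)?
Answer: -3100048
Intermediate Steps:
u = -53 (u = -8 - 45 = -53)
o = 742 (o = -53*(-14) = 742)
(z(64) + o)*(k(-27, 25) - 4382) = (-30 + 742)*((53 - 1*25) - 4382) = 712*((53 - 25) - 4382) = 712*(28 - 4382) = 712*(-4354) = -3100048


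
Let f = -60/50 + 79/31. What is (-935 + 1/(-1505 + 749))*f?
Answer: -147733949/117180 ≈ -1260.7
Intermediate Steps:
f = 209/155 (f = -60*1/50 + 79*(1/31) = -6/5 + 79/31 = 209/155 ≈ 1.3484)
(-935 + 1/(-1505 + 749))*f = (-935 + 1/(-1505 + 749))*(209/155) = (-935 + 1/(-756))*(209/155) = (-935 - 1/756)*(209/155) = -706861/756*209/155 = -147733949/117180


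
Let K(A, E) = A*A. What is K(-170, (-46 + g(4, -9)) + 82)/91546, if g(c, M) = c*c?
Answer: 14450/45773 ≈ 0.31569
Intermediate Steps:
g(c, M) = c²
K(A, E) = A²
K(-170, (-46 + g(4, -9)) + 82)/91546 = (-170)²/91546 = 28900*(1/91546) = 14450/45773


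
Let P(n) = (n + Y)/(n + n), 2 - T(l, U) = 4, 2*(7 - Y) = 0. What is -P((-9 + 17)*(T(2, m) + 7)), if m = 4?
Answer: -47/80 ≈ -0.58750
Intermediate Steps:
Y = 7 (Y = 7 - 1/2*0 = 7 + 0 = 7)
T(l, U) = -2 (T(l, U) = 2 - 1*4 = 2 - 4 = -2)
P(n) = (7 + n)/(2*n) (P(n) = (n + 7)/(n + n) = (7 + n)/((2*n)) = (7 + n)*(1/(2*n)) = (7 + n)/(2*n))
-P((-9 + 17)*(T(2, m) + 7)) = -(7 + (-9 + 17)*(-2 + 7))/(2*((-9 + 17)*(-2 + 7))) = -(7 + 8*5)/(2*(8*5)) = -(7 + 40)/(2*40) = -47/(2*40) = -1*47/80 = -47/80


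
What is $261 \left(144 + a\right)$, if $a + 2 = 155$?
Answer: $77517$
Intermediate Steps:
$a = 153$ ($a = -2 + 155 = 153$)
$261 \left(144 + a\right) = 261 \left(144 + 153\right) = 261 \cdot 297 = 77517$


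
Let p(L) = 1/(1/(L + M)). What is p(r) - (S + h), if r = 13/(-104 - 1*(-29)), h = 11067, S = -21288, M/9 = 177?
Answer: 886037/75 ≈ 11814.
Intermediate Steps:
M = 1593 (M = 9*177 = 1593)
r = -13/75 (r = 13/(-104 + 29) = 13/(-75) = 13*(-1/75) = -13/75 ≈ -0.17333)
p(L) = 1593 + L (p(L) = 1/(1/(L + 1593)) = 1/(1/(1593 + L)) = 1593 + L)
p(r) - (S + h) = (1593 - 13/75) - (-21288 + 11067) = 119462/75 - 1*(-10221) = 119462/75 + 10221 = 886037/75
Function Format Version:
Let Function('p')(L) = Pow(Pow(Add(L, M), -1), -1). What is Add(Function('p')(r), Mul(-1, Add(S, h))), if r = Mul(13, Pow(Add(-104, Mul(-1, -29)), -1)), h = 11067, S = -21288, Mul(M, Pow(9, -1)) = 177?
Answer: Rational(886037, 75) ≈ 11814.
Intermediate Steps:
M = 1593 (M = Mul(9, 177) = 1593)
r = Rational(-13, 75) (r = Mul(13, Pow(Add(-104, 29), -1)) = Mul(13, Pow(-75, -1)) = Mul(13, Rational(-1, 75)) = Rational(-13, 75) ≈ -0.17333)
Function('p')(L) = Add(1593, L) (Function('p')(L) = Pow(Pow(Add(L, 1593), -1), -1) = Pow(Pow(Add(1593, L), -1), -1) = Add(1593, L))
Add(Function('p')(r), Mul(-1, Add(S, h))) = Add(Add(1593, Rational(-13, 75)), Mul(-1, Add(-21288, 11067))) = Add(Rational(119462, 75), Mul(-1, -10221)) = Add(Rational(119462, 75), 10221) = Rational(886037, 75)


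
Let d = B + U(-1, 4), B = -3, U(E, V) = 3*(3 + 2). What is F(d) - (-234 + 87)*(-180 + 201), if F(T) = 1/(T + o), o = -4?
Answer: 24697/8 ≈ 3087.1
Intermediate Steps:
U(E, V) = 15 (U(E, V) = 3*5 = 15)
d = 12 (d = -3 + 15 = 12)
F(T) = 1/(-4 + T) (F(T) = 1/(T - 4) = 1/(-4 + T))
F(d) - (-234 + 87)*(-180 + 201) = 1/(-4 + 12) - (-234 + 87)*(-180 + 201) = 1/8 - (-147)*21 = ⅛ - 1*(-3087) = ⅛ + 3087 = 24697/8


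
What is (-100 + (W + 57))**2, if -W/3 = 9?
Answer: 4900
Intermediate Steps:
W = -27 (W = -3*9 = -27)
(-100 + (W + 57))**2 = (-100 + (-27 + 57))**2 = (-100 + 30)**2 = (-70)**2 = 4900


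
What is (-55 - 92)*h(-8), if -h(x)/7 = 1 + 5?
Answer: 6174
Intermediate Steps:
h(x) = -42 (h(x) = -7*(1 + 5) = -7*6 = -42)
(-55 - 92)*h(-8) = (-55 - 92)*(-42) = -147*(-42) = 6174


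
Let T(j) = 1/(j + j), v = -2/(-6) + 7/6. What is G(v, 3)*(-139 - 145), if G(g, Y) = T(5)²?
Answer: -71/25 ≈ -2.8400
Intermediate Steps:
v = 3/2 (v = -2*(-⅙) + 7*(⅙) = ⅓ + 7/6 = 3/2 ≈ 1.5000)
T(j) = 1/(2*j)
G(g, Y) = 1/100 (G(g, Y) = ((½)/5)² = ((½)*(⅕))² = (⅒)² = 1/100)
G(v, 3)*(-139 - 145) = (-139 - 145)/100 = (1/100)*(-284) = -71/25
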